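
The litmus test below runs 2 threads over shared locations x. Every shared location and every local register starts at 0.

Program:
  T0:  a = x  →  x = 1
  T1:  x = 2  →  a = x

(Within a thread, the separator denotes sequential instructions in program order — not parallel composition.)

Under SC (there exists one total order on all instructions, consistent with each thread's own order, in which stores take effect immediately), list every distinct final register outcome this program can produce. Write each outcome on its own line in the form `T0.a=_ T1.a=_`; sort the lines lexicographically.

T0.a=0 T1.a=1
T0.a=0 T1.a=2
T0.a=2 T1.a=1
T0.a=2 T1.a=2

outcome vector order: (T0.a,T1.a)
|SC outcomes| = 4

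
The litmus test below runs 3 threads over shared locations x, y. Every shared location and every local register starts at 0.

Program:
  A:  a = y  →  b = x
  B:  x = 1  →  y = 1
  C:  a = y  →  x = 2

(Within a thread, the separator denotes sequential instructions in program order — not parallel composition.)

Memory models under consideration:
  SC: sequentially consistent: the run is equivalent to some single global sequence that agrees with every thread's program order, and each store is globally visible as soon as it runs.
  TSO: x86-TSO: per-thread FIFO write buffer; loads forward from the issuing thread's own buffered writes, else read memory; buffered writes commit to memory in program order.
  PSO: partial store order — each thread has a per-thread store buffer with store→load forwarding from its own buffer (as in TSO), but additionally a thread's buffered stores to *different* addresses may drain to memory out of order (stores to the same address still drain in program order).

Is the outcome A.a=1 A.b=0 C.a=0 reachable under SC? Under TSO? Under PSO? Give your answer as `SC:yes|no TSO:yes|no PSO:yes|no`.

outcome vector order: (A.a,A.b,C.a)
under SC → 000, 001, 010, 011, 020, 021, 110, 111, 120, 121
under TSO → 000, 001, 010, 011, 020, 021, 110, 111, 120, 121
under PSO → 000, 001, 010, 011, 020, 021, 100, 101, 110, 111, 120, 121
target 100 ∈ {PSO}

SC:no TSO:no PSO:yes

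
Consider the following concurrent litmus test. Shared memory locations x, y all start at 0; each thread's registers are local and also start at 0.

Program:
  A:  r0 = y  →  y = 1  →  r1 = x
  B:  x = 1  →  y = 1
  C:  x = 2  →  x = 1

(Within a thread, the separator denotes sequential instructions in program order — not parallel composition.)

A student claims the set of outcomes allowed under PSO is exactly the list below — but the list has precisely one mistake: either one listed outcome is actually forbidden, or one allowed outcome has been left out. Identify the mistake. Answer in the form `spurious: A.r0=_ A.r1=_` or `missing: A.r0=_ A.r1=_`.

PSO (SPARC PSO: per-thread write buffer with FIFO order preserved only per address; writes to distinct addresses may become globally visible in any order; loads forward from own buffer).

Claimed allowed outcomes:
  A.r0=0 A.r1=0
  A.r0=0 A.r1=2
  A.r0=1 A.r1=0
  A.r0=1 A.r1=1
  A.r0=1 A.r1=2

missing: A.r0=0 A.r1=1

outcome vector order: (A.r0,A.r1)
[PSO] allowed = {0/0 0/1 0/2 1/0 1/1 1/2}
PSO∖claimed = {0/1}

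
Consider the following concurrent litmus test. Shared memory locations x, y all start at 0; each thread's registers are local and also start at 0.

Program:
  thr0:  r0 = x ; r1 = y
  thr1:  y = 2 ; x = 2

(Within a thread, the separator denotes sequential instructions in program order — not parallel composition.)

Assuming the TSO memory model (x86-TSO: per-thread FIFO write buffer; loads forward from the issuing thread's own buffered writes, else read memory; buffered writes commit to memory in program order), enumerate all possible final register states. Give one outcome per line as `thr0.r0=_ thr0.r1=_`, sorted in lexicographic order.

thr0.r0=0 thr0.r1=0
thr0.r0=0 thr0.r1=2
thr0.r0=2 thr0.r1=2

outcome vector order: (thr0.r0,thr0.r1)
|TSO outcomes| = 3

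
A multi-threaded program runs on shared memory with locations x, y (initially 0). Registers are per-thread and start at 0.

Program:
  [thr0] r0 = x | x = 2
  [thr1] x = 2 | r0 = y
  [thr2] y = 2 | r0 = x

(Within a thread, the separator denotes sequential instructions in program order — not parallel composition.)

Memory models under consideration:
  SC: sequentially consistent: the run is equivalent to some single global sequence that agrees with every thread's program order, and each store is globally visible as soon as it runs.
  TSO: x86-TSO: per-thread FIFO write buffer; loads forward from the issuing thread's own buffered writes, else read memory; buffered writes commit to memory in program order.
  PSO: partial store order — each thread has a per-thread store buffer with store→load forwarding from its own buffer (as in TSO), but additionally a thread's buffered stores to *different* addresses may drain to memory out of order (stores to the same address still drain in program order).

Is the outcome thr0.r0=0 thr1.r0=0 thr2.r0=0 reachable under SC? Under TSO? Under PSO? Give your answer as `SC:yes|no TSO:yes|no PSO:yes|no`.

outcome vector order: (thr0.r0,thr1.r0,thr2.r0)
SC (6): 0/0/2; 0/2/0; 0/2/2; 2/0/2; 2/2/0; 2/2/2
TSO (8): 0/0/0; 0/0/2; 0/2/0; 0/2/2; 2/0/0; 2/0/2; 2/2/0; 2/2/2
PSO (8): 0/0/0; 0/0/2; 0/2/0; 0/2/2; 2/0/0; 2/0/2; 2/2/0; 2/2/2
target 0/0/0 ∈ {TSO,PSO}

SC:no TSO:yes PSO:yes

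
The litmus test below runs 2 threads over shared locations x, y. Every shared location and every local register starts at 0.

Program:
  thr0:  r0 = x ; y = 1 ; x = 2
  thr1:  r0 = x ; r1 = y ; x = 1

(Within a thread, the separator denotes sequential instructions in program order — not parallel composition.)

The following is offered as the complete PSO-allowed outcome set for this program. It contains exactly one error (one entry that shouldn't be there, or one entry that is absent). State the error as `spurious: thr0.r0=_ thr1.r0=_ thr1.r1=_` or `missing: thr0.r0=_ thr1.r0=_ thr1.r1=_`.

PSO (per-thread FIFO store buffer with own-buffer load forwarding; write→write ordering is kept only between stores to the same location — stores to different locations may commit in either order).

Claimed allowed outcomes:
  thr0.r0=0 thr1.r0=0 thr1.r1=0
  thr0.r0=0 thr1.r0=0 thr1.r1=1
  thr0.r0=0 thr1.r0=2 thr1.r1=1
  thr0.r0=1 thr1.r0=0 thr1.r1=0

outcome vector order: (thr0.r0,thr1.r0,thr1.r1)
[PSO] allowed = {000, 001, 020, 021, 100}
PSO∖claimed = {020}

missing: thr0.r0=0 thr1.r0=2 thr1.r1=0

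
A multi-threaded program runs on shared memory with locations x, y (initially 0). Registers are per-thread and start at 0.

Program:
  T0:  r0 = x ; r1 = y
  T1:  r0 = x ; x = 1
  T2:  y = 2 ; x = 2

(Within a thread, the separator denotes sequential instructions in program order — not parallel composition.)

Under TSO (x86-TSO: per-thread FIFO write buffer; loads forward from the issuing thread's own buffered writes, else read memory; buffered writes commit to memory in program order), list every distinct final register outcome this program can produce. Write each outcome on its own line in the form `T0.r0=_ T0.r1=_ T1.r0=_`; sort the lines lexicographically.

outcome vector order: (T0.r0,T0.r1,T1.r0)
|TSO outcomes| = 9

T0.r0=0 T0.r1=0 T1.r0=0
T0.r0=0 T0.r1=0 T1.r0=2
T0.r0=0 T0.r1=2 T1.r0=0
T0.r0=0 T0.r1=2 T1.r0=2
T0.r0=1 T0.r1=0 T1.r0=0
T0.r0=1 T0.r1=2 T1.r0=0
T0.r0=1 T0.r1=2 T1.r0=2
T0.r0=2 T0.r1=2 T1.r0=0
T0.r0=2 T0.r1=2 T1.r0=2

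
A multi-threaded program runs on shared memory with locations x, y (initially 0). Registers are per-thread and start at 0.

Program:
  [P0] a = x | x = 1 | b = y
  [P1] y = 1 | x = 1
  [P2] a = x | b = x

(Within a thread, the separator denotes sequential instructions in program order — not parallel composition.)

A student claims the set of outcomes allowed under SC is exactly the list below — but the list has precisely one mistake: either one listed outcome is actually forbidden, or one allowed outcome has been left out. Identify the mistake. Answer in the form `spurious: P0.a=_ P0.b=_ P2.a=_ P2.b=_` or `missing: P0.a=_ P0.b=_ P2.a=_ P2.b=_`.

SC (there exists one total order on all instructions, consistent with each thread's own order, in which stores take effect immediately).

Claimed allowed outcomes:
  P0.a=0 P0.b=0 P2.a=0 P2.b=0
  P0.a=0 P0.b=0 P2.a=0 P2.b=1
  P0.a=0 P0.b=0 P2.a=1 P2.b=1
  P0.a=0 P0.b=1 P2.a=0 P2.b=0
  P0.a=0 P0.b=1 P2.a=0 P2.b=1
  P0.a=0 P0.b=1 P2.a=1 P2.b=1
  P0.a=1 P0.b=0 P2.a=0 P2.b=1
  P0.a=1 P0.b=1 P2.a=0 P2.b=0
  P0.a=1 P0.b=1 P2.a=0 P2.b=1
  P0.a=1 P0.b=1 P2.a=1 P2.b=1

spurious: P0.a=1 P0.b=0 P2.a=0 P2.b=1

outcome vector order: (P0.a,P0.b,P2.a,P2.b)
SC (9): 0000; 0001; 0011; 0100; 0101; 0111; 1100; 1101; 1111
claimed∖SC = {1001}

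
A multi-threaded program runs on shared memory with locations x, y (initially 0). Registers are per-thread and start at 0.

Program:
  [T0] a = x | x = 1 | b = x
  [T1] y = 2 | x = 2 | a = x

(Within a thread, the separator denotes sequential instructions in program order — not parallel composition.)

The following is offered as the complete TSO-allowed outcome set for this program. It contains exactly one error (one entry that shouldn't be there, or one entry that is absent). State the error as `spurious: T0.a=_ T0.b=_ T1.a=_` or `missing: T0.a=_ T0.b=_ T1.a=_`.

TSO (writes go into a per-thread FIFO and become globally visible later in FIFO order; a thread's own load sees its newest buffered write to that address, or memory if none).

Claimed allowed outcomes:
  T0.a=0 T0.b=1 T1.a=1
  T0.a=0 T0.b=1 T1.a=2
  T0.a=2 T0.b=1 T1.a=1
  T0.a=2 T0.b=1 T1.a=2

outcome vector order: (T0.a,T0.b,T1.a)
TSO: 5 outcomes — {0/1/1; 0/1/2; 0/2/2; 2/1/1; 2/1/2}
TSO∖claimed = {0/2/2}

missing: T0.a=0 T0.b=2 T1.a=2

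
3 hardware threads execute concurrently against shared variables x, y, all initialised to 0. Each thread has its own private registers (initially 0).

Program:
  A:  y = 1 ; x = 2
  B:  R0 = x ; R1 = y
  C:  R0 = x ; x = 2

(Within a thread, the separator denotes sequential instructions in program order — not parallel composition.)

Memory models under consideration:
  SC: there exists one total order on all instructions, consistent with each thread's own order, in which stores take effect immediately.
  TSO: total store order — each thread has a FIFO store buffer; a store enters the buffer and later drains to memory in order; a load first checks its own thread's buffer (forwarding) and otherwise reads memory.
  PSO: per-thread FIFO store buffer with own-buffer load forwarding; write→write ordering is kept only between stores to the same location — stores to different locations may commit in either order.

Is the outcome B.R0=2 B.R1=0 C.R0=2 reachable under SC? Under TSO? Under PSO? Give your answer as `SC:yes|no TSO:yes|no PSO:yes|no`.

SC:no TSO:no PSO:yes

outcome vector order: (B.R0,B.R1,C.R0)
SC (7): (0,0,0); (0,0,2); (0,1,0); (0,1,2); (2,0,0); (2,1,0); (2,1,2)
TSO (7): (0,0,0); (0,0,2); (0,1,0); (0,1,2); (2,0,0); (2,1,0); (2,1,2)
PSO (8): (0,0,0); (0,0,2); (0,1,0); (0,1,2); (2,0,0); (2,0,2); (2,1,0); (2,1,2)
target (2,0,2) ∈ {PSO}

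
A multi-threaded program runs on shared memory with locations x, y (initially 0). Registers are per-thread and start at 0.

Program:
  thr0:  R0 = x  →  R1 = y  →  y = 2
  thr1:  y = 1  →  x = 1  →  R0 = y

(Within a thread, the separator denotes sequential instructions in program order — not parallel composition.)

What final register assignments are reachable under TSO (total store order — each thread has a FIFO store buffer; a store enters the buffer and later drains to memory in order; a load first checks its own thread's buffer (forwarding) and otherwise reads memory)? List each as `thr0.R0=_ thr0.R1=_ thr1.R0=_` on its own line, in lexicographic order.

outcome vector order: (thr0.R0,thr0.R1,thr1.R0)
|TSO outcomes| = 6

thr0.R0=0 thr0.R1=0 thr1.R0=1
thr0.R0=0 thr0.R1=0 thr1.R0=2
thr0.R0=0 thr0.R1=1 thr1.R0=1
thr0.R0=0 thr0.R1=1 thr1.R0=2
thr0.R0=1 thr0.R1=1 thr1.R0=1
thr0.R0=1 thr0.R1=1 thr1.R0=2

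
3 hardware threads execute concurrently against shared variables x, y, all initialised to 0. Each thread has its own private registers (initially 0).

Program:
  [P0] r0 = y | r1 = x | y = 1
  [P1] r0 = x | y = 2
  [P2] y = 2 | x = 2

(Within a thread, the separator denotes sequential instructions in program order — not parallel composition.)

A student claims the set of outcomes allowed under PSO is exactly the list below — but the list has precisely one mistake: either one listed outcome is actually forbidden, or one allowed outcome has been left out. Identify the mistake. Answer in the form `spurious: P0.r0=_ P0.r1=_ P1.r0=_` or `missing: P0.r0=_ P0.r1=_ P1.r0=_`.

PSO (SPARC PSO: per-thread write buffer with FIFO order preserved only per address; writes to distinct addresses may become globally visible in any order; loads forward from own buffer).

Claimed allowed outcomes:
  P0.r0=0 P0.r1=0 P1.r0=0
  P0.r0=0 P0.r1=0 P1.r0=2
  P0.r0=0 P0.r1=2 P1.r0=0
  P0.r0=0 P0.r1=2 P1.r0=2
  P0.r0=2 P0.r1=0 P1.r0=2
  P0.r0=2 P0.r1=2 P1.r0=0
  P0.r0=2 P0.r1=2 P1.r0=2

outcome vector order: (P0.r0,P0.r1,P1.r0)
[PSO] allowed = {000; 002; 020; 022; 200; 202; 220; 222}
PSO∖claimed = {200}

missing: P0.r0=2 P0.r1=0 P1.r0=0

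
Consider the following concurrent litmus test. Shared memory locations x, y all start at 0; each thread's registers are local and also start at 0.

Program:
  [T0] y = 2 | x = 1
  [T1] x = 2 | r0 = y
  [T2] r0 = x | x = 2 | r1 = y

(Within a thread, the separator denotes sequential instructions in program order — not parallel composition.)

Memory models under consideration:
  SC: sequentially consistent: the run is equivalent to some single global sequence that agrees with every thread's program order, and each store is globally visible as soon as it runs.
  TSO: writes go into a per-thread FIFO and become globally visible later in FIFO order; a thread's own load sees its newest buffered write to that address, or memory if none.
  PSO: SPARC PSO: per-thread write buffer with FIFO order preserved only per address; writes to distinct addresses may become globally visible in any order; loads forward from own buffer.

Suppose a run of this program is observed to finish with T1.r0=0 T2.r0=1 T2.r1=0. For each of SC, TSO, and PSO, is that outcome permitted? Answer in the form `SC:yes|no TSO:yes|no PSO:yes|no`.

outcome vector order: (T1.r0,T2.r0,T2.r1)
under SC → 000 002 012 020 022 200 202 212 220 222
under TSO → 000 002 012 020 022 200 202 212 220 222
under PSO → 000 002 010 012 020 022 200 202 210 212 220 222
target 010 ∈ {PSO}

SC:no TSO:no PSO:yes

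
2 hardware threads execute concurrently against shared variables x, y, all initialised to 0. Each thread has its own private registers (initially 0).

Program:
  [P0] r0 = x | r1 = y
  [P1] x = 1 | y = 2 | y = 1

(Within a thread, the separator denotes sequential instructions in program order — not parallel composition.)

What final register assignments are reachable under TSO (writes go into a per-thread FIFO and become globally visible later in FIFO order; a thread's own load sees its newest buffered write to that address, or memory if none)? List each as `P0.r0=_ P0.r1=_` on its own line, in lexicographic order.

P0.r0=0 P0.r1=0
P0.r0=0 P0.r1=1
P0.r0=0 P0.r1=2
P0.r0=1 P0.r1=0
P0.r0=1 P0.r1=1
P0.r0=1 P0.r1=2

outcome vector order: (P0.r0,P0.r1)
|TSO outcomes| = 6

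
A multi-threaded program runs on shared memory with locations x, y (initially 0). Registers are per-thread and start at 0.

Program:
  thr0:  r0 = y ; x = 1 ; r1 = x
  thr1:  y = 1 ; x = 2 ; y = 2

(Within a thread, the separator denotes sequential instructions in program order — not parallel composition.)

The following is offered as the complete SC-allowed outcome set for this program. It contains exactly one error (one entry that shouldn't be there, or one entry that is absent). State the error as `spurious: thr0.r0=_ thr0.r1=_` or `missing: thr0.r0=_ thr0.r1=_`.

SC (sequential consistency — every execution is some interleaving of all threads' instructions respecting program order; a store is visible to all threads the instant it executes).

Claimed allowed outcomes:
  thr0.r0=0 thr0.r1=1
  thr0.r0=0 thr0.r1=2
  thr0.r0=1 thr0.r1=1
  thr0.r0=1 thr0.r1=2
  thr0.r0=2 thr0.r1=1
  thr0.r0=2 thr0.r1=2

spurious: thr0.r0=2 thr0.r1=2

outcome vector order: (thr0.r0,thr0.r1)
SC (5): 0/1 0/2 1/1 1/2 2/1
claimed∖SC = {2/2}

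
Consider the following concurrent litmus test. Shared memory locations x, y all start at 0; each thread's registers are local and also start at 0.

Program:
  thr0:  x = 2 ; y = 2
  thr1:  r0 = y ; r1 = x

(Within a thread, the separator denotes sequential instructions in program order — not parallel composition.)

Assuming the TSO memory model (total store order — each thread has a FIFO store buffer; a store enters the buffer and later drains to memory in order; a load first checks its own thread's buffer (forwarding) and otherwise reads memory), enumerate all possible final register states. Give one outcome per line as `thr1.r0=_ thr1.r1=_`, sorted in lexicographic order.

outcome vector order: (thr1.r0,thr1.r1)
|TSO outcomes| = 3

thr1.r0=0 thr1.r1=0
thr1.r0=0 thr1.r1=2
thr1.r0=2 thr1.r1=2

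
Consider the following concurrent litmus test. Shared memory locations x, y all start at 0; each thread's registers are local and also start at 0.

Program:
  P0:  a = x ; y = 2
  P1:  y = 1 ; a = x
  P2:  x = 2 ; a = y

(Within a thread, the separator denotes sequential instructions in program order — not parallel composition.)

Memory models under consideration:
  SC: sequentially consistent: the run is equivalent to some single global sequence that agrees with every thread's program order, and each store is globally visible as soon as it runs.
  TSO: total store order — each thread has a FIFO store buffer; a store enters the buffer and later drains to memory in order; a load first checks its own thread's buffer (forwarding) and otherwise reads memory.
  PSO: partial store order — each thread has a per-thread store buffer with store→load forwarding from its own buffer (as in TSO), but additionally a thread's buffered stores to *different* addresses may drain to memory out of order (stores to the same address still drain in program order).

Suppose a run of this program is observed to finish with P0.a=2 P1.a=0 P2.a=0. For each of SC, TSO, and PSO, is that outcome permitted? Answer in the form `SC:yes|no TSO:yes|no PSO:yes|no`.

SC:no TSO:yes PSO:yes

outcome vector order: (P0.a,P1.a,P2.a)
[SC] allowed = {<0 0 1>; <0 0 2>; <0 2 0>; <0 2 1>; <0 2 2>; <2 0 1>; <2 0 2>; <2 2 0>; <2 2 1>; <2 2 2>}
[TSO] allowed = {<0 0 0>; <0 0 1>; <0 0 2>; <0 2 0>; <0 2 1>; <0 2 2>; <2 0 0>; <2 0 1>; <2 0 2>; <2 2 0>; <2 2 1>; <2 2 2>}
[PSO] allowed = {<0 0 0>; <0 0 1>; <0 0 2>; <0 2 0>; <0 2 1>; <0 2 2>; <2 0 0>; <2 0 1>; <2 0 2>; <2 2 0>; <2 2 1>; <2 2 2>}
target <2 0 0> ∈ {TSO,PSO}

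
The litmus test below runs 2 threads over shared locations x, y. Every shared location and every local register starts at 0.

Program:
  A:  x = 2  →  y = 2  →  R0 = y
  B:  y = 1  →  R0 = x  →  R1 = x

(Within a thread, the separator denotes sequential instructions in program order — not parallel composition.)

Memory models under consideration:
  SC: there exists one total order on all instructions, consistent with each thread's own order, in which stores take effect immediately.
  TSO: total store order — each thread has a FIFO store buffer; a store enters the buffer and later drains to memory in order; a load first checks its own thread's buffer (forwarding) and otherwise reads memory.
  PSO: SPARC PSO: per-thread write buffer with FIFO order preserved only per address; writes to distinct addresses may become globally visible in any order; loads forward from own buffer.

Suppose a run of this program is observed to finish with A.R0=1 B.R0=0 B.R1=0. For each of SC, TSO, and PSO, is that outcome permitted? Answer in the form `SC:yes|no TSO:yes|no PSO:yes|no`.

SC:no TSO:yes PSO:yes

outcome vector order: (A.R0,B.R0,B.R1)
under SC → 122, 200, 202, 222
under TSO → 100, 102, 122, 200, 202, 222
under PSO → 100, 102, 122, 200, 202, 222
target 100 ∈ {TSO,PSO}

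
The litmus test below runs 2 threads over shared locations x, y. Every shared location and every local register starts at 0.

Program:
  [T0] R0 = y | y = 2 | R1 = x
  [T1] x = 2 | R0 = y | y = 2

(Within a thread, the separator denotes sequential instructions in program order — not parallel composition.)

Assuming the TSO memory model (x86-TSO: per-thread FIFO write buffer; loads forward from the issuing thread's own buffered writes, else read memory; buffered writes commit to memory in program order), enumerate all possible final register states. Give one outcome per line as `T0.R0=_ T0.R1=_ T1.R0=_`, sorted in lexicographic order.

T0.R0=0 T0.R1=0 T1.R0=0
T0.R0=0 T0.R1=0 T1.R0=2
T0.R0=0 T0.R1=2 T1.R0=0
T0.R0=0 T0.R1=2 T1.R0=2
T0.R0=2 T0.R1=2 T1.R0=0

outcome vector order: (T0.R0,T0.R1,T1.R0)
|TSO outcomes| = 5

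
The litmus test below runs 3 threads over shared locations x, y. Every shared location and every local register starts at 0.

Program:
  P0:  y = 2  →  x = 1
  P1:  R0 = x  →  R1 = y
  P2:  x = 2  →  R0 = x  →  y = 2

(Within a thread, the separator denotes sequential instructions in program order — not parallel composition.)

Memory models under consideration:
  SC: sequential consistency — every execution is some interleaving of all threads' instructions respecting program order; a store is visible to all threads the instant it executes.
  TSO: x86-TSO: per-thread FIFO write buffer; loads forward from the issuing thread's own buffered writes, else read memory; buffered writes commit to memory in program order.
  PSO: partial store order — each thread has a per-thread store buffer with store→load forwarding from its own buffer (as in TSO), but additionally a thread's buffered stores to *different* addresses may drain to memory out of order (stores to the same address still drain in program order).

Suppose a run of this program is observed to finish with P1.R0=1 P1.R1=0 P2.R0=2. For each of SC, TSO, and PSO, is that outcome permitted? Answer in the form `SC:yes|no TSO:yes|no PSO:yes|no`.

SC:no TSO:no PSO:yes

outcome vector order: (P1.R0,P1.R1,P2.R0)
under SC → (0,0,1) (0,0,2) (0,2,1) (0,2,2) (1,2,1) (1,2,2) (2,0,1) (2,0,2) (2,2,1) (2,2,2)
under TSO → (0,0,1) (0,0,2) (0,2,1) (0,2,2) (1,2,1) (1,2,2) (2,0,1) (2,0,2) (2,2,1) (2,2,2)
under PSO → (0,0,1) (0,0,2) (0,2,1) (0,2,2) (1,0,1) (1,0,2) (1,2,1) (1,2,2) (2,0,1) (2,0,2) (2,2,1) (2,2,2)
target (1,0,2) ∈ {PSO}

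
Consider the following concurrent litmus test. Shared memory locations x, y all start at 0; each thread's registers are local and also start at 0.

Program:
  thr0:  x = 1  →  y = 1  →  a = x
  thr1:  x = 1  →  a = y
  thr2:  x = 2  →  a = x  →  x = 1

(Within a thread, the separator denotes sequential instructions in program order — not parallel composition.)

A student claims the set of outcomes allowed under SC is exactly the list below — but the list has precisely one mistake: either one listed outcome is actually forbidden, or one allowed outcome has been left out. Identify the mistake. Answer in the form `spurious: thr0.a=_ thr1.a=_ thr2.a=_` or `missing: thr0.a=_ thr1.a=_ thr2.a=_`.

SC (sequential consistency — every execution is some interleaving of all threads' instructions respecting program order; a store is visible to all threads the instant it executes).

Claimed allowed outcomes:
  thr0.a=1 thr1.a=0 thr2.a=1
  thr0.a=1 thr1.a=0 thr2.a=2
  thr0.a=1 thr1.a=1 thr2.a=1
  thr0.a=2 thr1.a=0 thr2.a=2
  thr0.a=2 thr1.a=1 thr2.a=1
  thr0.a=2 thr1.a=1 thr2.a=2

missing: thr0.a=1 thr1.a=1 thr2.a=2

outcome vector order: (thr0.a,thr1.a,thr2.a)
[SC] allowed = {(1,0,1) (1,0,2) (1,1,1) (1,1,2) (2,0,2) (2,1,1) (2,1,2)}
SC∖claimed = {(1,1,2)}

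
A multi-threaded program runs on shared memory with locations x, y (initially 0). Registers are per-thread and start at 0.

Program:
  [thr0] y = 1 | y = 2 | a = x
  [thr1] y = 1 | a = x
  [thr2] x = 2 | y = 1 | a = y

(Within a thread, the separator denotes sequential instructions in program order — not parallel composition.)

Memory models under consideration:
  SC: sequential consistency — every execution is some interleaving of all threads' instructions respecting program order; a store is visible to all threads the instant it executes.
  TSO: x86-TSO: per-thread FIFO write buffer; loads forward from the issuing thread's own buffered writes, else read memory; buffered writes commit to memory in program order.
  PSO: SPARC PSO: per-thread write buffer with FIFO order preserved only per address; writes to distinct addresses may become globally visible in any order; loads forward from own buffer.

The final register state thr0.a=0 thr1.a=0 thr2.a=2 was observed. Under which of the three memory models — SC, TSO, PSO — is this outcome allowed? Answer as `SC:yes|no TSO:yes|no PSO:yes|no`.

outcome vector order: (thr0.a,thr1.a,thr2.a)
SC: 6 outcomes — {001, 021, 201, 202, 221, 222}
TSO: 8 outcomes — {001, 002, 021, 022, 201, 202, 221, 222}
PSO: 8 outcomes — {001, 002, 021, 022, 201, 202, 221, 222}
target 002 ∈ {TSO,PSO}

SC:no TSO:yes PSO:yes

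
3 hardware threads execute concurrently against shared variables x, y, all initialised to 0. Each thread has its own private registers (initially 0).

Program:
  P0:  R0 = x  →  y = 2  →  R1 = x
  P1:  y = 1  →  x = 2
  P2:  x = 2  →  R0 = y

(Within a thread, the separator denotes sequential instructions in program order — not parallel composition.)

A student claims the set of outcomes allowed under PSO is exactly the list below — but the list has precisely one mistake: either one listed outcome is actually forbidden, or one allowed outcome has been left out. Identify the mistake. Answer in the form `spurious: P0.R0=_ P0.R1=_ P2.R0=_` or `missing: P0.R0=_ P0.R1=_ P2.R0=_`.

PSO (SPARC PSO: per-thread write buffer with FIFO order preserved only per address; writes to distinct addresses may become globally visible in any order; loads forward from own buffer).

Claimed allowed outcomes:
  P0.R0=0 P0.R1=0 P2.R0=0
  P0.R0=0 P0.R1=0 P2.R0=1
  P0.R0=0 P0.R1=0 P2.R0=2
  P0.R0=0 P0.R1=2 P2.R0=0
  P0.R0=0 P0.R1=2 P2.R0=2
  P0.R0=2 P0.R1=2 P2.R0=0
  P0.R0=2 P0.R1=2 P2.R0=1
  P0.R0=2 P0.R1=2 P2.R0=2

missing: P0.R0=0 P0.R1=2 P2.R0=1

outcome vector order: (P0.R0,P0.R1,P2.R0)
PSO: 9 outcomes — {000, 001, 002, 020, 021, 022, 220, 221, 222}
PSO∖claimed = {021}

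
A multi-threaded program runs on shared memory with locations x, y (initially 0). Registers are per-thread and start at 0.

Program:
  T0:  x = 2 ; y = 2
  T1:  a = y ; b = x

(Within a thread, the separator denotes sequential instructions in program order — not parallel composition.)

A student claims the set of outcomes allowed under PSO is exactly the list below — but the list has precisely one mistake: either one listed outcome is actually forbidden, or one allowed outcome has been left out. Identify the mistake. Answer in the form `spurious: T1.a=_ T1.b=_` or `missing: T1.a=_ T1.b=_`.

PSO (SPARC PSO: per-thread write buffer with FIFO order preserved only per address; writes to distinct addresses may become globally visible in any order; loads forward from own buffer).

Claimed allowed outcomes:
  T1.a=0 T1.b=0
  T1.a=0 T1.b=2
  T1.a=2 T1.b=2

missing: T1.a=2 T1.b=0

outcome vector order: (T1.a,T1.b)
under PSO → (0,0); (0,2); (2,0); (2,2)
PSO∖claimed = {(2,0)}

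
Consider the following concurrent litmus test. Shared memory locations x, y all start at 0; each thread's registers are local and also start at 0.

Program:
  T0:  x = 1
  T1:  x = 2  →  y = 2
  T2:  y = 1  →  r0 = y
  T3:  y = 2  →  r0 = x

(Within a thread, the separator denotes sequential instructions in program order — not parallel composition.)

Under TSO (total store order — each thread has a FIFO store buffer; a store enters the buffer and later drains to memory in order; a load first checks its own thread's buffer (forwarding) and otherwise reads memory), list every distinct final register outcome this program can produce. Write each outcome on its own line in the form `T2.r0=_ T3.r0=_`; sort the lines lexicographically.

outcome vector order: (T2.r0,T3.r0)
|TSO outcomes| = 6

T2.r0=1 T3.r0=0
T2.r0=1 T3.r0=1
T2.r0=1 T3.r0=2
T2.r0=2 T3.r0=0
T2.r0=2 T3.r0=1
T2.r0=2 T3.r0=2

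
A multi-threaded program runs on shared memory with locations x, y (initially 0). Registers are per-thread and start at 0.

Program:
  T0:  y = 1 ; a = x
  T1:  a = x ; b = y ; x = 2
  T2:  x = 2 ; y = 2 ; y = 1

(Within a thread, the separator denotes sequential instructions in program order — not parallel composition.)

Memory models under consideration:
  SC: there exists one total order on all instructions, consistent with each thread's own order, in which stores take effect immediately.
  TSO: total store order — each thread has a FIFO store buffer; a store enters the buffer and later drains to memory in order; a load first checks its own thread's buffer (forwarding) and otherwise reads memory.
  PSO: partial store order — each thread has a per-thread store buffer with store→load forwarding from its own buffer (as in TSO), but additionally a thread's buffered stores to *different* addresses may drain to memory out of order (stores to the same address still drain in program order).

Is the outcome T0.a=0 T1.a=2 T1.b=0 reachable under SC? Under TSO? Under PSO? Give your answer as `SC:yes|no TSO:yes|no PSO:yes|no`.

SC:no TSO:yes PSO:yes

outcome vector order: (T0.a,T1.a,T1.b)
under SC → 000, 001, 002, 021, 022, 200, 201, 202, 220, 221, 222
under TSO → 000, 001, 002, 020, 021, 022, 200, 201, 202, 220, 221, 222
under PSO → 000, 001, 002, 020, 021, 022, 200, 201, 202, 220, 221, 222
target 020 ∈ {TSO,PSO}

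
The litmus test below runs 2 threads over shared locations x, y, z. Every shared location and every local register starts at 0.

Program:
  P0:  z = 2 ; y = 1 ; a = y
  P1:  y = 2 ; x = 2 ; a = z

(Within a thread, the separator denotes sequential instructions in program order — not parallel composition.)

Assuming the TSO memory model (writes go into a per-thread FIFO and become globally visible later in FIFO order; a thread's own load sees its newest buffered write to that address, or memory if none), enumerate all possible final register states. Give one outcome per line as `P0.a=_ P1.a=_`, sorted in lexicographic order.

P0.a=1 P1.a=0
P0.a=1 P1.a=2
P0.a=2 P1.a=0
P0.a=2 P1.a=2

outcome vector order: (P0.a,P1.a)
|TSO outcomes| = 4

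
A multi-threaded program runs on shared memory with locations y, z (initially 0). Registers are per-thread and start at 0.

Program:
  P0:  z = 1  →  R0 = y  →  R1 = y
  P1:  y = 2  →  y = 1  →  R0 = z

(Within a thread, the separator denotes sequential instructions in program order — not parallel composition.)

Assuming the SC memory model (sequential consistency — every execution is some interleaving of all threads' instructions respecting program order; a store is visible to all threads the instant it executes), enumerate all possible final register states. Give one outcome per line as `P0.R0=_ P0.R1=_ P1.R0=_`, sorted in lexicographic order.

P0.R0=0 P0.R1=0 P1.R0=1
P0.R0=0 P0.R1=1 P1.R0=1
P0.R0=0 P0.R1=2 P1.R0=1
P0.R0=1 P0.R1=1 P1.R0=0
P0.R0=1 P0.R1=1 P1.R0=1
P0.R0=2 P0.R1=1 P1.R0=1
P0.R0=2 P0.R1=2 P1.R0=1

outcome vector order: (P0.R0,P0.R1,P1.R0)
|SC outcomes| = 7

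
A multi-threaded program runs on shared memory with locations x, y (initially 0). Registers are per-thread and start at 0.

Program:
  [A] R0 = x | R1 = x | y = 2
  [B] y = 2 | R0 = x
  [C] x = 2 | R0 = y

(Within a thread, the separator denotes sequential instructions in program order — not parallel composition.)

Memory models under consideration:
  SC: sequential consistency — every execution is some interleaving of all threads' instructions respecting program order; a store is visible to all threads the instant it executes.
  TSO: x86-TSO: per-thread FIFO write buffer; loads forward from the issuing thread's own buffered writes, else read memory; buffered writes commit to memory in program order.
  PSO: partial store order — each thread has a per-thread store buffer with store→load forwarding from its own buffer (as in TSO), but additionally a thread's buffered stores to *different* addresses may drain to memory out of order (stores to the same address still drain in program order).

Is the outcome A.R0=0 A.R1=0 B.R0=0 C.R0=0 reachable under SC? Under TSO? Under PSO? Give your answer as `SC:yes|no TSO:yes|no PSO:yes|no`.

outcome vector order: (A.R0,A.R1,B.R0,C.R0)
under SC → 0002; 0020; 0022; 0202; 0220; 0222; 2202; 2220; 2222
under TSO → 0000; 0002; 0020; 0022; 0200; 0202; 0220; 0222; 2200; 2202; 2220; 2222
under PSO → 0000; 0002; 0020; 0022; 0200; 0202; 0220; 0222; 2200; 2202; 2220; 2222
target 0000 ∈ {TSO,PSO}

SC:no TSO:yes PSO:yes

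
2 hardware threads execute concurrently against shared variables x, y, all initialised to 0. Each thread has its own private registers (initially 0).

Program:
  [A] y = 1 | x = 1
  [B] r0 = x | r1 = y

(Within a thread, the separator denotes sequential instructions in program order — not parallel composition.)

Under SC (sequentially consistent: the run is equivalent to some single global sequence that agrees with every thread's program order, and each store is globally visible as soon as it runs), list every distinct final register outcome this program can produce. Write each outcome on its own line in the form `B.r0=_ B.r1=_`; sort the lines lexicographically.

outcome vector order: (B.r0,B.r1)
|SC outcomes| = 3

B.r0=0 B.r1=0
B.r0=0 B.r1=1
B.r0=1 B.r1=1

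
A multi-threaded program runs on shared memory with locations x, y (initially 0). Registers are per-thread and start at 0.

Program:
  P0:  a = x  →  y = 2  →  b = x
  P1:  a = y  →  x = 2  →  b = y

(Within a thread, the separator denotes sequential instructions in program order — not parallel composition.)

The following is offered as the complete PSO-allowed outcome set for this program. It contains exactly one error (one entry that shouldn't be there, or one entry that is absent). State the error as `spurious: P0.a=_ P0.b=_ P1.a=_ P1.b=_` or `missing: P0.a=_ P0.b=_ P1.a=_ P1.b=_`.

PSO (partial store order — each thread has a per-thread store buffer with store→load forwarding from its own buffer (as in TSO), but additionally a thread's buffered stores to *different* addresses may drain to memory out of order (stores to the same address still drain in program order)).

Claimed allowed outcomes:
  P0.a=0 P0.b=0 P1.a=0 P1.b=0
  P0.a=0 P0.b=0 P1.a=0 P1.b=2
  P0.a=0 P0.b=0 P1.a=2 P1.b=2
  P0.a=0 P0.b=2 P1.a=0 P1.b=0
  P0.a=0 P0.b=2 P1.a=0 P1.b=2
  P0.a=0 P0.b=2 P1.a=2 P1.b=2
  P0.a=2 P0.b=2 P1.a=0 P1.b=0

missing: P0.a=2 P0.b=2 P1.a=0 P1.b=2

outcome vector order: (P0.a,P0.b,P1.a,P1.b)
PSO: 8 outcomes — {0000, 0002, 0022, 0200, 0202, 0222, 2200, 2202}
PSO∖claimed = {2202}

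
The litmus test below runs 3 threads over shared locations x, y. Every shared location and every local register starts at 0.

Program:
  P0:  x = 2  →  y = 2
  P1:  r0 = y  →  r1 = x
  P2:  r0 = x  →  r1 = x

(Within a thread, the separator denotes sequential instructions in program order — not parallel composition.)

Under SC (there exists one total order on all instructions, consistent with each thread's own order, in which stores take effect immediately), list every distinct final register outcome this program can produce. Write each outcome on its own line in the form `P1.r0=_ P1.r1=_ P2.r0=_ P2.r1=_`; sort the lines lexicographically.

P1.r0=0 P1.r1=0 P2.r0=0 P2.r1=0
P1.r0=0 P1.r1=0 P2.r0=0 P2.r1=2
P1.r0=0 P1.r1=0 P2.r0=2 P2.r1=2
P1.r0=0 P1.r1=2 P2.r0=0 P2.r1=0
P1.r0=0 P1.r1=2 P2.r0=0 P2.r1=2
P1.r0=0 P1.r1=2 P2.r0=2 P2.r1=2
P1.r0=2 P1.r1=2 P2.r0=0 P2.r1=0
P1.r0=2 P1.r1=2 P2.r0=0 P2.r1=2
P1.r0=2 P1.r1=2 P2.r0=2 P2.r1=2

outcome vector order: (P1.r0,P1.r1,P2.r0,P2.r1)
|SC outcomes| = 9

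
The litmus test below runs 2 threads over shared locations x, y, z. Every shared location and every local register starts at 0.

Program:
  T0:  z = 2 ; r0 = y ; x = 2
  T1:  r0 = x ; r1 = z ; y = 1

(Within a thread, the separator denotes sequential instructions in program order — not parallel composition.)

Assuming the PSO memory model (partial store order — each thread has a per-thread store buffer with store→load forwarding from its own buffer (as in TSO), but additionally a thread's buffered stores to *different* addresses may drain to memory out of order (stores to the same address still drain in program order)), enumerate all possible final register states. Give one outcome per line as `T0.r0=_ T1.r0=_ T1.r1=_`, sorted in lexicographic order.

outcome vector order: (T0.r0,T1.r0,T1.r1)
|PSO outcomes| = 6

T0.r0=0 T1.r0=0 T1.r1=0
T0.r0=0 T1.r0=0 T1.r1=2
T0.r0=0 T1.r0=2 T1.r1=0
T0.r0=0 T1.r0=2 T1.r1=2
T0.r0=1 T1.r0=0 T1.r1=0
T0.r0=1 T1.r0=0 T1.r1=2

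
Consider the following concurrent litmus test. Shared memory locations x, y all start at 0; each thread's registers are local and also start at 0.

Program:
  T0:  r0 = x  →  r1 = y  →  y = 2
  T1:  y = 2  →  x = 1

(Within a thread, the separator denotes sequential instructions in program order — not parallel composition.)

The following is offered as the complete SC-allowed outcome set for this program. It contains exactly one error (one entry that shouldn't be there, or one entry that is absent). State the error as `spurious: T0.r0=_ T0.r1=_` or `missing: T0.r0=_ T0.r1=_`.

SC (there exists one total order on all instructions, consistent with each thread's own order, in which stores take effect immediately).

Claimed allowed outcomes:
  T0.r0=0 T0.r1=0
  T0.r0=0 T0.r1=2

missing: T0.r0=1 T0.r1=2

outcome vector order: (T0.r0,T0.r1)
under SC → <0 0>, <0 2>, <1 2>
SC∖claimed = {<1 2>}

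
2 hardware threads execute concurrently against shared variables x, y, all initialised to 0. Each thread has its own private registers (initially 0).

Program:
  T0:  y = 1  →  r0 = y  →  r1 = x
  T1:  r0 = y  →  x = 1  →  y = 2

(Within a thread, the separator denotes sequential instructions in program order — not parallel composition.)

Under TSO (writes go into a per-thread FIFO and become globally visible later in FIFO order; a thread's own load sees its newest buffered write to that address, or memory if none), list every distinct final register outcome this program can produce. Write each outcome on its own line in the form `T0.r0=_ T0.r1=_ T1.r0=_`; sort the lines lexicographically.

T0.r0=1 T0.r1=0 T1.r0=0
T0.r0=1 T0.r1=0 T1.r0=1
T0.r0=1 T0.r1=1 T1.r0=0
T0.r0=1 T0.r1=1 T1.r0=1
T0.r0=2 T0.r1=1 T1.r0=0
T0.r0=2 T0.r1=1 T1.r0=1

outcome vector order: (T0.r0,T0.r1,T1.r0)
|TSO outcomes| = 6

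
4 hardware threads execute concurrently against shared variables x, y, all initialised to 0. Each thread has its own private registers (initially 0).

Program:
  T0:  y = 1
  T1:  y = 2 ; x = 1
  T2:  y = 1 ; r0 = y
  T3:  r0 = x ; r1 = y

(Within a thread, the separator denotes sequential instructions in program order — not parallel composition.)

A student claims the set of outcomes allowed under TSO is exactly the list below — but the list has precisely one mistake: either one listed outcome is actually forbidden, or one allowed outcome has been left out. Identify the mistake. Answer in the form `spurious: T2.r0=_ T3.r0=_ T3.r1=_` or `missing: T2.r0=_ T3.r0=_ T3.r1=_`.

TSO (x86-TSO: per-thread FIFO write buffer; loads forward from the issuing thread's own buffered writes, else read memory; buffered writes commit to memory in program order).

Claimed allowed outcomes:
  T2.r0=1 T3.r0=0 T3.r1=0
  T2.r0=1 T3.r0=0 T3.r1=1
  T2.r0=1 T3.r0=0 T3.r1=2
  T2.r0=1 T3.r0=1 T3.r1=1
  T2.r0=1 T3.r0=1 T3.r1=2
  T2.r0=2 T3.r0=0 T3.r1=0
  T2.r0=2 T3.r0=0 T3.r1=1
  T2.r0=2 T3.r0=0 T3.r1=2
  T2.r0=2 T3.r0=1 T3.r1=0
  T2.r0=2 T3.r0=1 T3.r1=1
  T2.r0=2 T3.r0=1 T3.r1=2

spurious: T2.r0=2 T3.r0=1 T3.r1=0

outcome vector order: (T2.r0,T3.r0,T3.r1)
[TSO] allowed = {<1 0 0>; <1 0 1>; <1 0 2>; <1 1 1>; <1 1 2>; <2 0 0>; <2 0 1>; <2 0 2>; <2 1 1>; <2 1 2>}
claimed∖TSO = {<2 1 0>}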